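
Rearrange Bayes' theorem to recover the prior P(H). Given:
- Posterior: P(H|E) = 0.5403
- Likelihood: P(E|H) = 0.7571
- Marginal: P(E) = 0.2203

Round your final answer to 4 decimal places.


From Bayes' theorem: P(H|E) = P(E|H) × P(H) / P(E)

Rearranging for P(H):
P(H) = P(H|E) × P(E) / P(E|H)
     = 0.5403 × 0.2203 / 0.7571
     = 0.11902809 / 0.7571
     = 0.1572


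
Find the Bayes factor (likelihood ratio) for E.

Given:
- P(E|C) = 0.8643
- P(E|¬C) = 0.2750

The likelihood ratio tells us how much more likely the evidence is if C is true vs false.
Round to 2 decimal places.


Likelihood Ratio (LR) = P(E|C) / P(E|¬C)

LR = 0.8643 / 0.2750
   = 3.14

The evidence is 3.14 times more likely if C is true than if C is false.
LR > 1, so observing E raises the odds in favor of C.


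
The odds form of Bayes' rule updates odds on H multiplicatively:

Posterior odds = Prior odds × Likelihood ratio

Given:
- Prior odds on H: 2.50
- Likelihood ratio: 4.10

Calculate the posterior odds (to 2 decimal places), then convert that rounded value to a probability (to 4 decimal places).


Step 1: Calculate posterior odds
Posterior odds = Prior odds × LR
               = 2.50 × 4.10
               = 10.25

Step 2: Convert to probability
P(H|E) = Posterior odds / (1 + Posterior odds)
       = 10.25 / (1 + 10.25)
       = 10.25 / 11.25
       = 0.9111

The evidence increased P(H) from 0.7143 to 0.9111.


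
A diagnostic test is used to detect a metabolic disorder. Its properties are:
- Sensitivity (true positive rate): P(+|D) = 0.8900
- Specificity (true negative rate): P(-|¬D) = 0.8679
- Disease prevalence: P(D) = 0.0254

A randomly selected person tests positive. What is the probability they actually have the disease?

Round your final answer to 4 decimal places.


Let D = has disease, + = positive test

Given:
- P(D) = 0.0254 (prevalence)
- P(+|D) = 0.8900 (sensitivity)
- P(-|¬D) = 0.8679 (specificity)
- P(+|¬D) = 0.1321 (false positive rate = 1 - specificity)

Step 1: Find P(+)
P(+) = P(+|D)P(D) + P(+|¬D)P(¬D)
     = 0.8900 × 0.0254 + 0.1321 × 0.9746
     = 0.02260600 + 0.12874466
     = 0.15135066

Step 2: Apply Bayes' theorem for P(D|+)
P(D|+) = P(+|D)P(D) / P(+)
       = 0.02260600 / 0.15135066
       = 0.1494


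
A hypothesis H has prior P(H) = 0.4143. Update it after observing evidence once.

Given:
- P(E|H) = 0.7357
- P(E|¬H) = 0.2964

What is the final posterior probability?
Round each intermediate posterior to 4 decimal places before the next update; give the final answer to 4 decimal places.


Sequential Bayesian updating:

Initial prior: P(H) = 0.4143

Update 1:
  P(E) = 0.7357 × 0.4143 + 0.2964 × 0.5857 = 0.30480051 + 0.17360148 = 0.47840199
  P(H|E) = 0.30480051 / 0.47840199 = 0.6371

Final posterior: 0.6371


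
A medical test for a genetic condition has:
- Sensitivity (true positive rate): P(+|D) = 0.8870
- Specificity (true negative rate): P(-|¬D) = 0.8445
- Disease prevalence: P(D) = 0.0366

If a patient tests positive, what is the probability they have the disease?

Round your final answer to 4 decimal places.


Let D = has disease, + = positive test

Given:
- P(D) = 0.0366 (prevalence)
- P(+|D) = 0.8870 (sensitivity)
- P(-|¬D) = 0.8445 (specificity)
- P(+|¬D) = 0.1555 (false positive rate = 1 - specificity)

Step 1: Find P(+)
P(+) = P(+|D)P(D) + P(+|¬D)P(¬D)
     = 0.8870 × 0.0366 + 0.1555 × 0.9634
     = 0.03246420 + 0.14980870
     = 0.18227290

Step 2: Apply Bayes' theorem for P(D|+)
P(D|+) = P(+|D)P(D) / P(+)
       = 0.03246420 / 0.18227290
       = 0.1781


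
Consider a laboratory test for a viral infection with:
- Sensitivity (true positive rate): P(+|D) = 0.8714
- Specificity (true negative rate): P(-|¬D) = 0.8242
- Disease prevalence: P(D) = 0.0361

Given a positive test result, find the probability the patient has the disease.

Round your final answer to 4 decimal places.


Let D = has disease, + = positive test

Given:
- P(D) = 0.0361 (prevalence)
- P(+|D) = 0.8714 (sensitivity)
- P(-|¬D) = 0.8242 (specificity)
- P(+|¬D) = 0.1758 (false positive rate = 1 - specificity)

Step 1: Find P(+)
P(+) = P(+|D)P(D) + P(+|¬D)P(¬D)
     = 0.8714 × 0.0361 + 0.1758 × 0.9639
     = 0.03145754 + 0.16945362
     = 0.20091116

Step 2: Apply Bayes' theorem for P(D|+)
P(D|+) = P(+|D)P(D) / P(+)
       = 0.03145754 / 0.20091116
       = 0.1566


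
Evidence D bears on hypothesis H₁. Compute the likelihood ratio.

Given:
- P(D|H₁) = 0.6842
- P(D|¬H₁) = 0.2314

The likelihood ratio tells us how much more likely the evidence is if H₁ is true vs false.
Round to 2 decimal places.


Likelihood Ratio (LR) = P(D|H₁) / P(D|¬H₁)

LR = 0.6842 / 0.2314
   = 2.96

The evidence is 2.96 times more likely if H₁ is true than if H₁ is false.
Because LR exceeds 1, D is evidence for H₁.


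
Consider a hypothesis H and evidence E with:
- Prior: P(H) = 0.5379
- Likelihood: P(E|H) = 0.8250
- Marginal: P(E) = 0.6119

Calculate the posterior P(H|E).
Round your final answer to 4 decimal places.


Using Bayes' theorem:

P(H|E) = P(E|H) × P(H) / P(E)
       = 0.8250 × 0.5379 / 0.6119
       = 0.44376750 / 0.6119
       = 0.7252

The evidence strengthens our belief in H.
Prior: 0.5379 → Posterior: 0.7252


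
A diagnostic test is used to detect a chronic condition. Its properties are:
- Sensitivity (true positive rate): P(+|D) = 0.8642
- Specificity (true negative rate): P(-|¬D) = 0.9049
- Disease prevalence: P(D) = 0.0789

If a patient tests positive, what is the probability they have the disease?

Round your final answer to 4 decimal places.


Let D = has disease, + = positive test

Given:
- P(D) = 0.0789 (prevalence)
- P(+|D) = 0.8642 (sensitivity)
- P(-|¬D) = 0.9049 (specificity)
- P(+|¬D) = 0.0951 (false positive rate = 1 - specificity)

Step 1: Find P(+)
P(+) = P(+|D)P(D) + P(+|¬D)P(¬D)
     = 0.8642 × 0.0789 + 0.0951 × 0.9211
     = 0.06818538 + 0.08759661
     = 0.15578199

Step 2: Apply Bayes' theorem for P(D|+)
P(D|+) = P(+|D)P(D) / P(+)
       = 0.06818538 / 0.15578199
       = 0.4377


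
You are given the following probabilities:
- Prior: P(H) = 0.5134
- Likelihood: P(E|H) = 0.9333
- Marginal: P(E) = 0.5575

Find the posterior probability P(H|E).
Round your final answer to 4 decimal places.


Using Bayes' theorem:

P(H|E) = P(E|H) × P(H) / P(E)
       = 0.9333 × 0.5134 / 0.5575
       = 0.47915622 / 0.5575
       = 0.8595

The evidence strengthens our belief in H.
Prior: 0.5134 → Posterior: 0.8595


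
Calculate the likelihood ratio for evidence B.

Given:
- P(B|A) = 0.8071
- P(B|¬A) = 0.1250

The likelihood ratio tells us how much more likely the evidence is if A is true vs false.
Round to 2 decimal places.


Likelihood Ratio (LR) = P(B|A) / P(B|¬A)

LR = 0.8071 / 0.1250
   = 6.46

The evidence is 6.46 times more likely if A is true than if A is false.
LR > 1, so observing B raises the odds in favor of A.


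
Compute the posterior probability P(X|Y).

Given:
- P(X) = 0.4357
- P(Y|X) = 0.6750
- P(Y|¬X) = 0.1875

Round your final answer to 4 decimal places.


Bayes' theorem: P(X|Y) = P(Y|X) × P(X) / P(Y)

Step 1: Calculate P(Y) using law of total probability
P(Y) = P(Y|X)P(X) + P(Y|¬X)P(¬X)
     = 0.6750 × 0.4357 + 0.1875 × 0.5643
     = 0.29409750 + 0.10580625
     = 0.39990375

Step 2: Apply Bayes' theorem
P(X|Y) = P(Y|X) × P(X) / P(Y)
       = 0.29409750 / 0.39990375
       = 0.7354


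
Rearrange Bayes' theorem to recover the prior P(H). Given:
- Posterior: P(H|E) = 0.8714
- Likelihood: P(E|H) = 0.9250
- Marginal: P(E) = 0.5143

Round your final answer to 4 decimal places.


From Bayes' theorem: P(H|E) = P(E|H) × P(H) / P(E)

Rearranging for P(H):
P(H) = P(H|E) × P(E) / P(E|H)
     = 0.8714 × 0.5143 / 0.9250
     = 0.44816102 / 0.9250
     = 0.4845


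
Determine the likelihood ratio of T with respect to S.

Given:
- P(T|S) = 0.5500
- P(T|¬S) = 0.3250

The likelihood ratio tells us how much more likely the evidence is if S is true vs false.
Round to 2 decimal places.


Likelihood Ratio (LR) = P(T|S) / P(T|¬S)

LR = 0.5500 / 0.3250
   = 1.69

The evidence is 1.69 times more likely if S is true than if S is false.
Since LR > 1, the evidence supports S over ¬S.


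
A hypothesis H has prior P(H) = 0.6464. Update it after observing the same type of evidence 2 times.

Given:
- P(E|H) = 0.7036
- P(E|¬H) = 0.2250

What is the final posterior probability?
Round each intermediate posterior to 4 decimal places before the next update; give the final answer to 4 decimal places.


Sequential Bayesian updating:

Initial prior: P(H) = 0.6464

Update 1:
  P(E) = 0.7036 × 0.6464 + 0.2250 × 0.3536 = 0.45480704 + 0.07956000 = 0.53436704
  P(H|E) = 0.45480704 / 0.53436704 = 0.8511

Update 2:
  P(E) = 0.7036 × 0.8511 + 0.2250 × 0.1489 = 0.59883396 + 0.03350250 = 0.63233646
  P(H|E) = 0.59883396 / 0.63233646 = 0.9470

Final posterior: 0.9470


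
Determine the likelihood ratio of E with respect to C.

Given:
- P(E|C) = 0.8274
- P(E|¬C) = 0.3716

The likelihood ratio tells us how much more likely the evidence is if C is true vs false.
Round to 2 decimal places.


Likelihood Ratio (LR) = P(E|C) / P(E|¬C)

LR = 0.8274 / 0.3716
   = 2.23

The evidence is 2.23 times more likely if C is true than if C is false.
LR > 1, so observing E raises the odds in favor of C.


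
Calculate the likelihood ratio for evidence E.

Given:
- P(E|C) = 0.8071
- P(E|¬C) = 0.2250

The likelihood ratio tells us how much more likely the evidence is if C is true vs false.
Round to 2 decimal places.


Likelihood Ratio (LR) = P(E|C) / P(E|¬C)

LR = 0.8071 / 0.2250
   = 3.59

The evidence is 3.59 times more likely if C is true than if C is false.
Because LR exceeds 1, E is evidence for C.


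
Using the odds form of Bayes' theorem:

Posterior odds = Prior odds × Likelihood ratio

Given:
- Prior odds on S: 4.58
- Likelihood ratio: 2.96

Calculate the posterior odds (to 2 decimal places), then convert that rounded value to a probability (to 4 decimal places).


Step 1: Calculate posterior odds
Posterior odds = Prior odds × LR
               = 4.58 × 2.96
               = 13.56

Step 2: Convert to probability
P(S|E) = Posterior odds / (1 + Posterior odds)
       = 13.56 / (1 + 13.56)
       = 13.56 / 14.56
       = 0.9313

The evidence increased P(S) from 0.8208 to 0.9313.


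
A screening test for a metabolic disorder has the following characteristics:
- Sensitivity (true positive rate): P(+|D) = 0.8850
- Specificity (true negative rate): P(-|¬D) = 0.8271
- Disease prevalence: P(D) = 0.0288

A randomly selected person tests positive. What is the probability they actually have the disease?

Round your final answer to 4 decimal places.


Let D = has disease, + = positive test

Given:
- P(D) = 0.0288 (prevalence)
- P(+|D) = 0.8850 (sensitivity)
- P(-|¬D) = 0.8271 (specificity)
- P(+|¬D) = 0.1729 (false positive rate = 1 - specificity)

Step 1: Find P(+)
P(+) = P(+|D)P(D) + P(+|¬D)P(¬D)
     = 0.8850 × 0.0288 + 0.1729 × 0.9712
     = 0.02548800 + 0.16792048
     = 0.19340848

Step 2: Apply Bayes' theorem for P(D|+)
P(D|+) = P(+|D)P(D) / P(+)
       = 0.02548800 / 0.19340848
       = 0.1318


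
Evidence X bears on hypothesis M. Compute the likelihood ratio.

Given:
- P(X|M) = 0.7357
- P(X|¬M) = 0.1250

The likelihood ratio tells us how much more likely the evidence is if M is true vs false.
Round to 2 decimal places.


Likelihood Ratio (LR) = P(X|M) / P(X|¬M)

LR = 0.7357 / 0.1250
   = 5.89

The evidence is 5.89 times more likely if M is true than if M is false.
LR > 1, so observing X raises the odds in favor of M.


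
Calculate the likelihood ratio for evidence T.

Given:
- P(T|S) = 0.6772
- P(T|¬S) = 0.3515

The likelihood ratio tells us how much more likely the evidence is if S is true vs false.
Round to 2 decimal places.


Likelihood Ratio (LR) = P(T|S) / P(T|¬S)

LR = 0.6772 / 0.3515
   = 1.93

The evidence is 1.93 times more likely if S is true than if S is false.
Because LR exceeds 1, T is evidence for S.


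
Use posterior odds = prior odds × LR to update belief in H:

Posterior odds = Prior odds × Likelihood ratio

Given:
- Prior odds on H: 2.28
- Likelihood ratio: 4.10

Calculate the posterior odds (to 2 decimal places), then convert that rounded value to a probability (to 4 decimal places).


Step 1: Calculate posterior odds
Posterior odds = Prior odds × LR
               = 2.28 × 4.10
               = 9.35

Step 2: Convert to probability
P(H|E) = Posterior odds / (1 + Posterior odds)
       = 9.35 / (1 + 9.35)
       = 9.35 / 10.35
       = 0.9034

The evidence increased P(H) from 0.6951 to 0.9034.


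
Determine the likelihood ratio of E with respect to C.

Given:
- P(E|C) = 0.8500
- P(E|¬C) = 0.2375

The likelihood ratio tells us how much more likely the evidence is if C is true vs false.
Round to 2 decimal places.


Likelihood Ratio (LR) = P(E|C) / P(E|¬C)

LR = 0.8500 / 0.2375
   = 3.58

The evidence is 3.58 times more likely if C is true than if C is false.
Since LR > 1, the evidence supports C over ¬C.


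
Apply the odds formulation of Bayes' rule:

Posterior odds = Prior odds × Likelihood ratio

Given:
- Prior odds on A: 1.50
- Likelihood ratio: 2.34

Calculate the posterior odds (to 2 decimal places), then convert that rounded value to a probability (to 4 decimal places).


Step 1: Calculate posterior odds
Posterior odds = Prior odds × LR
               = 1.50 × 2.34
               = 3.51

Step 2: Convert to probability
P(A|E) = Posterior odds / (1 + Posterior odds)
       = 3.51 / (1 + 3.51)
       = 3.51 / 4.51
       = 0.7783

The evidence increased P(A) from 0.6000 to 0.7783.


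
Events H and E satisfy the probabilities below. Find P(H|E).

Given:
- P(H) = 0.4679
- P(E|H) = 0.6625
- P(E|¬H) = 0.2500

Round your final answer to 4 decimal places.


Bayes' theorem: P(H|E) = P(E|H) × P(H) / P(E)

Step 1: Calculate P(E) using law of total probability
P(E) = P(E|H)P(H) + P(E|¬H)P(¬H)
     = 0.6625 × 0.4679 + 0.2500 × 0.5321
     = 0.30998375 + 0.13302500
     = 0.44300875

Step 2: Apply Bayes' theorem
P(H|E) = P(E|H) × P(H) / P(E)
       = 0.30998375 / 0.44300875
       = 0.6997


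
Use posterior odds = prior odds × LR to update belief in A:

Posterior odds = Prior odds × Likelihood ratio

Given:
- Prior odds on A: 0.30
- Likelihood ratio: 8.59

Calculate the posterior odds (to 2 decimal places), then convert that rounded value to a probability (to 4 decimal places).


Step 1: Calculate posterior odds
Posterior odds = Prior odds × LR
               = 0.30 × 8.59
               = 2.58

Step 2: Convert to probability
P(A|E) = Posterior odds / (1 + Posterior odds)
       = 2.58 / (1 + 2.58)
       = 2.58 / 3.58
       = 0.7207

The evidence increased P(A) from 0.2308 to 0.7207.


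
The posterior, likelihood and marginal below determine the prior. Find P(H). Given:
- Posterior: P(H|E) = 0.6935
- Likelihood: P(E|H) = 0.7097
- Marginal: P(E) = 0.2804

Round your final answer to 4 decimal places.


From Bayes' theorem: P(H|E) = P(E|H) × P(H) / P(E)

Rearranging for P(H):
P(H) = P(H|E) × P(E) / P(E|H)
     = 0.6935 × 0.2804 / 0.7097
     = 0.19445740 / 0.7097
     = 0.2740


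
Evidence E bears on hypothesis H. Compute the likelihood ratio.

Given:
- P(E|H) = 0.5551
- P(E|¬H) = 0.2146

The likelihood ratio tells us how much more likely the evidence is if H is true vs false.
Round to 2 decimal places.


Likelihood Ratio (LR) = P(E|H) / P(E|¬H)

LR = 0.5551 / 0.2146
   = 2.59

The evidence is 2.59 times more likely if H is true than if H is false.
Because LR exceeds 1, E is evidence for H.


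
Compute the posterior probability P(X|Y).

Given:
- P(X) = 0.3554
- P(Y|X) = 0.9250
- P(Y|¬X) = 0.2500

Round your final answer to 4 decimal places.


Bayes' theorem: P(X|Y) = P(Y|X) × P(X) / P(Y)

Step 1: Calculate P(Y) using law of total probability
P(Y) = P(Y|X)P(X) + P(Y|¬X)P(¬X)
     = 0.9250 × 0.3554 + 0.2500 × 0.6446
     = 0.32874500 + 0.16115000
     = 0.48989500

Step 2: Apply Bayes' theorem
P(X|Y) = P(Y|X) × P(X) / P(Y)
       = 0.32874500 / 0.48989500
       = 0.6711


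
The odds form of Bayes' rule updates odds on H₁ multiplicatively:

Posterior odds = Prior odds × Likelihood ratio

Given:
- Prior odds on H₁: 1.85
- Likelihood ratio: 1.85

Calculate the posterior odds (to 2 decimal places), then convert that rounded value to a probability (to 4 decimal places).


Step 1: Calculate posterior odds
Posterior odds = Prior odds × LR
               = 1.85 × 1.85
               = 3.42

Step 2: Convert to probability
P(H₁|E) = Posterior odds / (1 + Posterior odds)
       = 3.42 / (1 + 3.42)
       = 3.42 / 4.42
       = 0.7738

The evidence increased P(H₁) from 0.6491 to 0.7738.


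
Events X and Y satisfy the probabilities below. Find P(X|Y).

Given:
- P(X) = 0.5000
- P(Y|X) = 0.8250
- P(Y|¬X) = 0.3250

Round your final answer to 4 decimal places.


Bayes' theorem: P(X|Y) = P(Y|X) × P(X) / P(Y)

Step 1: Calculate P(Y) using law of total probability
P(Y) = P(Y|X)P(X) + P(Y|¬X)P(¬X)
     = 0.8250 × 0.5000 + 0.3250 × 0.5000
     = 0.41250000 + 0.16250000
     = 0.57500000

Step 2: Apply Bayes' theorem
P(X|Y) = P(Y|X) × P(X) / P(Y)
       = 0.41250000 / 0.57500000
       = 0.7174


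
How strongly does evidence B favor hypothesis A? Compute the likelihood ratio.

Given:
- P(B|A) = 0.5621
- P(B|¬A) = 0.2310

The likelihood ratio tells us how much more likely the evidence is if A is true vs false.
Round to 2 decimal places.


Likelihood Ratio (LR) = P(B|A) / P(B|¬A)

LR = 0.5621 / 0.2310
   = 2.43

The evidence is 2.43 times more likely if A is true than if A is false.
LR > 1, so observing B raises the odds in favor of A.


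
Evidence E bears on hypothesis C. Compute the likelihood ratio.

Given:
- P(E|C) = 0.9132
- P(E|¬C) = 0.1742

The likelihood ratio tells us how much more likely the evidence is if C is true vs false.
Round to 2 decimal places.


Likelihood Ratio (LR) = P(E|C) / P(E|¬C)

LR = 0.9132 / 0.1742
   = 5.24

The evidence is 5.24 times more likely if C is true than if C is false.
Since LR > 1, the evidence supports C over ¬C.


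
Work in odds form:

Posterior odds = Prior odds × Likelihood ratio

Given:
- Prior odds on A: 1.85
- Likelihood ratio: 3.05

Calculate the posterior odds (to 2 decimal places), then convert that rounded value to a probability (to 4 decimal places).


Step 1: Calculate posterior odds
Posterior odds = Prior odds × LR
               = 1.85 × 3.05
               = 5.64

Step 2: Convert to probability
P(A|E) = Posterior odds / (1 + Posterior odds)
       = 5.64 / (1 + 5.64)
       = 5.64 / 6.64
       = 0.8494

The evidence increased P(A) from 0.6491 to 0.8494.


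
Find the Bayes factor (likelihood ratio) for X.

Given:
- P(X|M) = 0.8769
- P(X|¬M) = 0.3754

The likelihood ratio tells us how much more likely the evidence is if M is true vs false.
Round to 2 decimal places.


Likelihood Ratio (LR) = P(X|M) / P(X|¬M)

LR = 0.8769 / 0.3754
   = 2.34

The evidence is 2.34 times more likely if M is true than if M is false.
Because LR exceeds 1, X is evidence for M.


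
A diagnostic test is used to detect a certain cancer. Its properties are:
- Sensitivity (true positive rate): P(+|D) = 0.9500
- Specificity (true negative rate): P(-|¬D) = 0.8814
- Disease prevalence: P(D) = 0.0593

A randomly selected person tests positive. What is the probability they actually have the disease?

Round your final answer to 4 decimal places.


Let D = has disease, + = positive test

Given:
- P(D) = 0.0593 (prevalence)
- P(+|D) = 0.9500 (sensitivity)
- P(-|¬D) = 0.8814 (specificity)
- P(+|¬D) = 0.1186 (false positive rate = 1 - specificity)

Step 1: Find P(+)
P(+) = P(+|D)P(D) + P(+|¬D)P(¬D)
     = 0.9500 × 0.0593 + 0.1186 × 0.9407
     = 0.05633500 + 0.11156702
     = 0.16790202

Step 2: Apply Bayes' theorem for P(D|+)
P(D|+) = P(+|D)P(D) / P(+)
       = 0.05633500 / 0.16790202
       = 0.3355


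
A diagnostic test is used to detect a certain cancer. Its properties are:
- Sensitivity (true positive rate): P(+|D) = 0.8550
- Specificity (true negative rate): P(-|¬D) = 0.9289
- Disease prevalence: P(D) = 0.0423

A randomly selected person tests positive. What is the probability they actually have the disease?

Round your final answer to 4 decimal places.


Let D = has disease, + = positive test

Given:
- P(D) = 0.0423 (prevalence)
- P(+|D) = 0.8550 (sensitivity)
- P(-|¬D) = 0.9289 (specificity)
- P(+|¬D) = 0.0711 (false positive rate = 1 - specificity)

Step 1: Find P(+)
P(+) = P(+|D)P(D) + P(+|¬D)P(¬D)
     = 0.8550 × 0.0423 + 0.0711 × 0.9577
     = 0.03616650 + 0.06809247
     = 0.10425897

Step 2: Apply Bayes' theorem for P(D|+)
P(D|+) = P(+|D)P(D) / P(+)
       = 0.03616650 / 0.10425897
       = 0.3469


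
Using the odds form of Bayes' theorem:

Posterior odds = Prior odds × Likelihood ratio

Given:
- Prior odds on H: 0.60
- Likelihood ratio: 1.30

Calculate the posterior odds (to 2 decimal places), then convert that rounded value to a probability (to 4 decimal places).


Step 1: Calculate posterior odds
Posterior odds = Prior odds × LR
               = 0.60 × 1.30
               = 0.78

Step 2: Convert to probability
P(H|E) = Posterior odds / (1 + Posterior odds)
       = 0.78 / (1 + 0.78)
       = 0.78 / 1.78
       = 0.4382

The evidence increased P(H) from 0.3750 to 0.4382.


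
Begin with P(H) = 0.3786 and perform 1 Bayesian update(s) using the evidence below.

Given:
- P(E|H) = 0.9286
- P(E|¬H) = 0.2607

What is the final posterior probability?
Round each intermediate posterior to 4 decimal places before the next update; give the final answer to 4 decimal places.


Sequential Bayesian updating:

Initial prior: P(H) = 0.3786

Update 1:
  P(E) = 0.9286 × 0.3786 + 0.2607 × 0.6214 = 0.35156796 + 0.16199898 = 0.51356694
  P(H|E) = 0.35156796 / 0.51356694 = 0.6846

Final posterior: 0.6846


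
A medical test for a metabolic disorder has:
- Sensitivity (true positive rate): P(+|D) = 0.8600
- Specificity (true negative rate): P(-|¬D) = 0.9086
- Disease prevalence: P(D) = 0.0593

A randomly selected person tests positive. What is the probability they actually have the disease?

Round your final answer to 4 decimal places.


Let D = has disease, + = positive test

Given:
- P(D) = 0.0593 (prevalence)
- P(+|D) = 0.8600 (sensitivity)
- P(-|¬D) = 0.9086 (specificity)
- P(+|¬D) = 0.0914 (false positive rate = 1 - specificity)

Step 1: Find P(+)
P(+) = P(+|D)P(D) + P(+|¬D)P(¬D)
     = 0.8600 × 0.0593 + 0.0914 × 0.9407
     = 0.05099800 + 0.08597998
     = 0.13697798

Step 2: Apply Bayes' theorem for P(D|+)
P(D|+) = P(+|D)P(D) / P(+)
       = 0.05099800 / 0.13697798
       = 0.3723


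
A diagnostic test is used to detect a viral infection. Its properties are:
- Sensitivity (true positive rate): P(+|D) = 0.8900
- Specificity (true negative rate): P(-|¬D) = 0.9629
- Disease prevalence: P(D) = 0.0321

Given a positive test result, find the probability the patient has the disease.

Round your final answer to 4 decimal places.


Let D = has disease, + = positive test

Given:
- P(D) = 0.0321 (prevalence)
- P(+|D) = 0.8900 (sensitivity)
- P(-|¬D) = 0.9629 (specificity)
- P(+|¬D) = 0.0371 (false positive rate = 1 - specificity)

Step 1: Find P(+)
P(+) = P(+|D)P(D) + P(+|¬D)P(¬D)
     = 0.8900 × 0.0321 + 0.0371 × 0.9679
     = 0.02856900 + 0.03590909
     = 0.06447809

Step 2: Apply Bayes' theorem for P(D|+)
P(D|+) = P(+|D)P(D) / P(+)
       = 0.02856900 / 0.06447809
       = 0.4431


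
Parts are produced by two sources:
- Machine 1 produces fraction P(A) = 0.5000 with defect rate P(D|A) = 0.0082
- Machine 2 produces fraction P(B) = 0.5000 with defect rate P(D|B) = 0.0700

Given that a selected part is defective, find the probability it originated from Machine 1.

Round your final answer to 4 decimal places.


Let A = from Machine 1, D = defective

Given:
- P(A) = 0.5000, P(B) = 0.5000
- P(D|A) = 0.0082, P(D|B) = 0.0700

Step 1: Find P(D)
P(D) = P(D|A)P(A) + P(D|B)P(B)
     = 0.0082 × 0.5000 + 0.0700 × 0.5000
     = 0.00410000 + 0.03500000
     = 0.03910000

Step 2: Apply Bayes' theorem
P(A|D) = P(D|A)P(A) / P(D)
       = 0.00410000 / 0.03910000
       = 0.1049


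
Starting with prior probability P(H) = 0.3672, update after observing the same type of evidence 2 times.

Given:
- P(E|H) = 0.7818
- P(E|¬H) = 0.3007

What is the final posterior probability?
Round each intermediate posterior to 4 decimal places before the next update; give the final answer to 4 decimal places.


Sequential Bayesian updating:

Initial prior: P(H) = 0.3672

Update 1:
  P(E) = 0.7818 × 0.3672 + 0.3007 × 0.6328 = 0.28707696 + 0.19028296 = 0.47735992
  P(H|E) = 0.28707696 / 0.47735992 = 0.6014

Update 2:
  P(E) = 0.7818 × 0.6014 + 0.3007 × 0.3986 = 0.47017452 + 0.11985902 = 0.59003354
  P(H|E) = 0.47017452 / 0.59003354 = 0.7969

Final posterior: 0.7969


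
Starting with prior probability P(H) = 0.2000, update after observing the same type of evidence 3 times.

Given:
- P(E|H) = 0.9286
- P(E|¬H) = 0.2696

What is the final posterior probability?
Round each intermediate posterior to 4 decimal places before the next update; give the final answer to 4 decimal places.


Sequential Bayesian updating:

Initial prior: P(H) = 0.2000

Update 1:
  P(E) = 0.9286 × 0.2000 + 0.2696 × 0.8000 = 0.18572000 + 0.21568000 = 0.40140000
  P(H|E) = 0.18572000 / 0.40140000 = 0.4627

Update 2:
  P(E) = 0.9286 × 0.4627 + 0.2696 × 0.5373 = 0.42966322 + 0.14485608 = 0.57451930
  P(H|E) = 0.42966322 / 0.57451930 = 0.7479

Update 3:
  P(E) = 0.9286 × 0.7479 + 0.2696 × 0.2521 = 0.69449994 + 0.06796616 = 0.76246610
  P(H|E) = 0.69449994 / 0.76246610 = 0.9109

Final posterior: 0.9109


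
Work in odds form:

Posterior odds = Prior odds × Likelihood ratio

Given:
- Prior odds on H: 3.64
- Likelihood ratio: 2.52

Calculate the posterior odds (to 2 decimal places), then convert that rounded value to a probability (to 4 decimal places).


Step 1: Calculate posterior odds
Posterior odds = Prior odds × LR
               = 3.64 × 2.52
               = 9.17

Step 2: Convert to probability
P(H|E) = Posterior odds / (1 + Posterior odds)
       = 9.17 / (1 + 9.17)
       = 9.17 / 10.17
       = 0.9017

The evidence increased P(H) from 0.7845 to 0.9017.


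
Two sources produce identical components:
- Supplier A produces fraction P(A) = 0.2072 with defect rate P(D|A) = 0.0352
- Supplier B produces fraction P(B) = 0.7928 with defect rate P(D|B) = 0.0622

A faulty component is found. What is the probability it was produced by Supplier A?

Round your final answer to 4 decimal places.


Let A = from Supplier A, D = faulty

Given:
- P(A) = 0.2072, P(B) = 0.7928
- P(D|A) = 0.0352, P(D|B) = 0.0622

Step 1: Find P(D)
P(D) = P(D|A)P(A) + P(D|B)P(B)
     = 0.0352 × 0.2072 + 0.0622 × 0.7928
     = 0.00729344 + 0.04931216
     = 0.05660560

Step 2: Apply Bayes' theorem
P(A|D) = P(D|A)P(A) / P(D)
       = 0.00729344 / 0.05660560
       = 0.1288


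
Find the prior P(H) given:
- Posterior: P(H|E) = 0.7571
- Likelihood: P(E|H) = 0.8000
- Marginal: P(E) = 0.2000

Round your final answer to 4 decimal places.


From Bayes' theorem: P(H|E) = P(E|H) × P(H) / P(E)

Rearranging for P(H):
P(H) = P(H|E) × P(E) / P(E|H)
     = 0.7571 × 0.2000 / 0.8000
     = 0.15142000 / 0.8000
     = 0.1893


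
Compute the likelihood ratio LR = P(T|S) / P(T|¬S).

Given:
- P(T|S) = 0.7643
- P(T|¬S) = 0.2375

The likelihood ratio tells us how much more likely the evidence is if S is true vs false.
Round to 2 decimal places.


Likelihood Ratio (LR) = P(T|S) / P(T|¬S)

LR = 0.7643 / 0.2375
   = 3.22

The evidence is 3.22 times more likely if S is true than if S is false.
Because LR exceeds 1, T is evidence for S.


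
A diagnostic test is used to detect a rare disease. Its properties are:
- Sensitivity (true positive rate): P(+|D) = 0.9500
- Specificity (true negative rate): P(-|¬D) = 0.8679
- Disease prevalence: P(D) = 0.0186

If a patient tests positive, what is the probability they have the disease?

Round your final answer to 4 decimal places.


Let D = has disease, + = positive test

Given:
- P(D) = 0.0186 (prevalence)
- P(+|D) = 0.9500 (sensitivity)
- P(-|¬D) = 0.8679 (specificity)
- P(+|¬D) = 0.1321 (false positive rate = 1 - specificity)

Step 1: Find P(+)
P(+) = P(+|D)P(D) + P(+|¬D)P(¬D)
     = 0.9500 × 0.0186 + 0.1321 × 0.9814
     = 0.01767000 + 0.12964294
     = 0.14731294

Step 2: Apply Bayes' theorem for P(D|+)
P(D|+) = P(+|D)P(D) / P(+)
       = 0.01767000 / 0.14731294
       = 0.1199


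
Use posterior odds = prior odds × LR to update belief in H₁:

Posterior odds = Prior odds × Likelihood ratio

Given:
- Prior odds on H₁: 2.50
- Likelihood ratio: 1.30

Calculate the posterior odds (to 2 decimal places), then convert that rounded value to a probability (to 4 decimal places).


Step 1: Calculate posterior odds
Posterior odds = Prior odds × LR
               = 2.50 × 1.30
               = 3.25

Step 2: Convert to probability
P(H₁|E) = Posterior odds / (1 + Posterior odds)
       = 3.25 / (1 + 3.25)
       = 3.25 / 4.25
       = 0.7647

The evidence increased P(H₁) from 0.7143 to 0.7647.


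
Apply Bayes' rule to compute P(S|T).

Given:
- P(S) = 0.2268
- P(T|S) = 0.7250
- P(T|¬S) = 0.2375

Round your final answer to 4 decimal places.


Bayes' theorem: P(S|T) = P(T|S) × P(S) / P(T)

Step 1: Calculate P(T) using law of total probability
P(T) = P(T|S)P(S) + P(T|¬S)P(¬S)
     = 0.7250 × 0.2268 + 0.2375 × 0.7732
     = 0.16443000 + 0.18363500
     = 0.34806500

Step 2: Apply Bayes' theorem
P(S|T) = P(T|S) × P(S) / P(T)
       = 0.16443000 / 0.34806500
       = 0.4724


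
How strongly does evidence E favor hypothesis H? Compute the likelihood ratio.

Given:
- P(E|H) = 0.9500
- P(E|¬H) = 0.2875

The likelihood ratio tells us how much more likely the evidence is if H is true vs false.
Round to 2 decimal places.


Likelihood Ratio (LR) = P(E|H) / P(E|¬H)

LR = 0.9500 / 0.2875
   = 3.30

The evidence is 3.30 times more likely if H is true than if H is false.
Since LR > 1, the evidence supports H over ¬H.


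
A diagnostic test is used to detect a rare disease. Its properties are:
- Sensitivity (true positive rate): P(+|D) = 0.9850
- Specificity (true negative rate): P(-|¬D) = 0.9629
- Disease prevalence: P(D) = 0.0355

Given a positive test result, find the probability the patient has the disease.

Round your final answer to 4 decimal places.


Let D = has disease, + = positive test

Given:
- P(D) = 0.0355 (prevalence)
- P(+|D) = 0.9850 (sensitivity)
- P(-|¬D) = 0.9629 (specificity)
- P(+|¬D) = 0.0371 (false positive rate = 1 - specificity)

Step 1: Find P(+)
P(+) = P(+|D)P(D) + P(+|¬D)P(¬D)
     = 0.9850 × 0.0355 + 0.0371 × 0.9645
     = 0.03496750 + 0.03578295
     = 0.07075045

Step 2: Apply Bayes' theorem for P(D|+)
P(D|+) = P(+|D)P(D) / P(+)
       = 0.03496750 / 0.07075045
       = 0.4942


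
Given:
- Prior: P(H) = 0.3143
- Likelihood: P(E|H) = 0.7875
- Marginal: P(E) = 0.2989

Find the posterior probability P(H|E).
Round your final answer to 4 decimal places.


Using Bayes' theorem:

P(H|E) = P(E|H) × P(H) / P(E)
       = 0.7875 × 0.3143 / 0.2989
       = 0.24751125 / 0.2989
       = 0.8281

The evidence strengthens our belief in H.
Prior: 0.3143 → Posterior: 0.8281


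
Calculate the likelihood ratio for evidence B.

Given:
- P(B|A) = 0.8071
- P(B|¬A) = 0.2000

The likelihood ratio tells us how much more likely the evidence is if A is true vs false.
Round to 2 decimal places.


Likelihood Ratio (LR) = P(B|A) / P(B|¬A)

LR = 0.8071 / 0.2000
   = 4.04

The evidence is 4.04 times more likely if A is true than if A is false.
Because LR exceeds 1, B is evidence for A.


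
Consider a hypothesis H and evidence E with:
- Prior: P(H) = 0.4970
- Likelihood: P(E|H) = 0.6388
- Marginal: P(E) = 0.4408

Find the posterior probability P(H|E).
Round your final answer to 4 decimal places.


Using Bayes' theorem:

P(H|E) = P(E|H) × P(H) / P(E)
       = 0.6388 × 0.4970 / 0.4408
       = 0.31748360 / 0.4408
       = 0.7202

The evidence strengthens our belief in H.
Prior: 0.4970 → Posterior: 0.7202


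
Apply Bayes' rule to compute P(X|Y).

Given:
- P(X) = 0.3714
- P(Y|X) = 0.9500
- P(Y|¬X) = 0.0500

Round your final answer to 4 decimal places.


Bayes' theorem: P(X|Y) = P(Y|X) × P(X) / P(Y)

Step 1: Calculate P(Y) using law of total probability
P(Y) = P(Y|X)P(X) + P(Y|¬X)P(¬X)
     = 0.9500 × 0.3714 + 0.0500 × 0.6286
     = 0.35283000 + 0.03143000
     = 0.38426000

Step 2: Apply Bayes' theorem
P(X|Y) = P(Y|X) × P(X) / P(Y)
       = 0.35283000 / 0.38426000
       = 0.9182


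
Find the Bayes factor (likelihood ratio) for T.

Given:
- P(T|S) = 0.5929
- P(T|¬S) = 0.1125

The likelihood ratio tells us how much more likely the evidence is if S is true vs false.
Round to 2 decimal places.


Likelihood Ratio (LR) = P(T|S) / P(T|¬S)

LR = 0.5929 / 0.1125
   = 5.27

The evidence is 5.27 times more likely if S is true than if S is false.
Since LR > 1, the evidence supports S over ¬S.


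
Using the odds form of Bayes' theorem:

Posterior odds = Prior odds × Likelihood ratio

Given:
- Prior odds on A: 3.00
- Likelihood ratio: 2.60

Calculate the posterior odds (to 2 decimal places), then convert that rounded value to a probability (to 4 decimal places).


Step 1: Calculate posterior odds
Posterior odds = Prior odds × LR
               = 3.00 × 2.60
               = 7.80

Step 2: Convert to probability
P(A|E) = Posterior odds / (1 + Posterior odds)
       = 7.80 / (1 + 7.80)
       = 7.80 / 8.80
       = 0.8864

The evidence increased P(A) from 0.7500 to 0.8864.


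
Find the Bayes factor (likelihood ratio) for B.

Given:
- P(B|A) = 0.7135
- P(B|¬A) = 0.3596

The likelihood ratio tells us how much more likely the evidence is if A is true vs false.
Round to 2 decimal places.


Likelihood Ratio (LR) = P(B|A) / P(B|¬A)

LR = 0.7135 / 0.3596
   = 1.98

The evidence is 1.98 times more likely if A is true than if A is false.
Since LR > 1, the evidence supports A over ¬A.


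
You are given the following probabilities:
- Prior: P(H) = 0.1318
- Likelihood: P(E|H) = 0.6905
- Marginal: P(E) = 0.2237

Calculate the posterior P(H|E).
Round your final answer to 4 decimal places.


Using Bayes' theorem:

P(H|E) = P(E|H) × P(H) / P(E)
       = 0.6905 × 0.1318 / 0.2237
       = 0.09100790 / 0.2237
       = 0.4068

The evidence strengthens our belief in H.
Prior: 0.1318 → Posterior: 0.4068


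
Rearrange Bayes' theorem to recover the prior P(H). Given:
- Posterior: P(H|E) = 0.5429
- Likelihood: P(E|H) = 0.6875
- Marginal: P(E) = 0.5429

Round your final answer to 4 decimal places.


From Bayes' theorem: P(H|E) = P(E|H) × P(H) / P(E)

Rearranging for P(H):
P(H) = P(H|E) × P(E) / P(E|H)
     = 0.5429 × 0.5429 / 0.6875
     = 0.29474041 / 0.6875
     = 0.4287


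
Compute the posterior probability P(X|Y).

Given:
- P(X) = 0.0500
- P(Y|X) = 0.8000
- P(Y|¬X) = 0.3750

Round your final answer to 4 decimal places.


Bayes' theorem: P(X|Y) = P(Y|X) × P(X) / P(Y)

Step 1: Calculate P(Y) using law of total probability
P(Y) = P(Y|X)P(X) + P(Y|¬X)P(¬X)
     = 0.8000 × 0.0500 + 0.3750 × 0.9500
     = 0.04000000 + 0.35625000
     = 0.39625000

Step 2: Apply Bayes' theorem
P(X|Y) = P(Y|X) × P(X) / P(Y)
       = 0.04000000 / 0.39625000
       = 0.1009


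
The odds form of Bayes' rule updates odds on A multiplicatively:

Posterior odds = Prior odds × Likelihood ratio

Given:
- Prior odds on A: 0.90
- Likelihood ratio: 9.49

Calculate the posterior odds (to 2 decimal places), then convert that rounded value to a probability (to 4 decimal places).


Step 1: Calculate posterior odds
Posterior odds = Prior odds × LR
               = 0.90 × 9.49
               = 8.54

Step 2: Convert to probability
P(A|E) = Posterior odds / (1 + Posterior odds)
       = 8.54 / (1 + 8.54)
       = 8.54 / 9.54
       = 0.8952

The evidence increased P(A) from 0.4737 to 0.8952.


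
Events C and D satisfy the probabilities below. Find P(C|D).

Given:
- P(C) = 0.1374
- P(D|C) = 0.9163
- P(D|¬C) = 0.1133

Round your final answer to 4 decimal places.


Bayes' theorem: P(C|D) = P(D|C) × P(C) / P(D)

Step 1: Calculate P(D) using law of total probability
P(D) = P(D|C)P(C) + P(D|¬C)P(¬C)
     = 0.9163 × 0.1374 + 0.1133 × 0.8626
     = 0.12589962 + 0.09773258
     = 0.22363220

Step 2: Apply Bayes' theorem
P(C|D) = P(D|C) × P(C) / P(D)
       = 0.12589962 / 0.22363220
       = 0.5630


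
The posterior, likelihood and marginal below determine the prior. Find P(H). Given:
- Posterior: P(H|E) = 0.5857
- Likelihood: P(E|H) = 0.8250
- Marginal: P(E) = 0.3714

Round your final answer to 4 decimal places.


From Bayes' theorem: P(H|E) = P(E|H) × P(H) / P(E)

Rearranging for P(H):
P(H) = P(H|E) × P(E) / P(E|H)
     = 0.5857 × 0.3714 / 0.8250
     = 0.21752898 / 0.8250
     = 0.2637


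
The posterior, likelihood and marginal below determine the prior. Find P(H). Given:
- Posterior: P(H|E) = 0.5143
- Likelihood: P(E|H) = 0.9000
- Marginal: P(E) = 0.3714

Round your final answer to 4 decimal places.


From Bayes' theorem: P(H|E) = P(E|H) × P(H) / P(E)

Rearranging for P(H):
P(H) = P(H|E) × P(E) / P(E|H)
     = 0.5143 × 0.3714 / 0.9000
     = 0.19101102 / 0.9000
     = 0.2122


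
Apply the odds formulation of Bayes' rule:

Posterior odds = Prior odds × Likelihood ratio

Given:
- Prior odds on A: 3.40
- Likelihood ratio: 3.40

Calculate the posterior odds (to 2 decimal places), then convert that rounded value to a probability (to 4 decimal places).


Step 1: Calculate posterior odds
Posterior odds = Prior odds × LR
               = 3.40 × 3.40
               = 11.56

Step 2: Convert to probability
P(A|E) = Posterior odds / (1 + Posterior odds)
       = 11.56 / (1 + 11.56)
       = 11.56 / 12.56
       = 0.9204

The evidence increased P(A) from 0.7727 to 0.9204.


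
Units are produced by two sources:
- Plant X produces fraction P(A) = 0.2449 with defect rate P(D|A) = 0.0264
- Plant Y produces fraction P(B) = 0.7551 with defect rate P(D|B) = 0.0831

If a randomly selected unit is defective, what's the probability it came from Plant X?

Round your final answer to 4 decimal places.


Let A = from Plant X, D = defective

Given:
- P(A) = 0.2449, P(B) = 0.7551
- P(D|A) = 0.0264, P(D|B) = 0.0831

Step 1: Find P(D)
P(D) = P(D|A)P(A) + P(D|B)P(B)
     = 0.0264 × 0.2449 + 0.0831 × 0.7551
     = 0.00646536 + 0.06274881
     = 0.06921417

Step 2: Apply Bayes' theorem
P(A|D) = P(D|A)P(A) / P(D)
       = 0.00646536 / 0.06921417
       = 0.0934


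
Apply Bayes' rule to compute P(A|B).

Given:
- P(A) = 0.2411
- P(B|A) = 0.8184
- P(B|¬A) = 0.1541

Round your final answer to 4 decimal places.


Bayes' theorem: P(A|B) = P(B|A) × P(A) / P(B)

Step 1: Calculate P(B) using law of total probability
P(B) = P(B|A)P(A) + P(B|¬A)P(¬A)
     = 0.8184 × 0.2411 + 0.1541 × 0.7589
     = 0.19731624 + 0.11694649
     = 0.31426273

Step 2: Apply Bayes' theorem
P(A|B) = P(B|A) × P(A) / P(B)
       = 0.19731624 / 0.31426273
       = 0.6279


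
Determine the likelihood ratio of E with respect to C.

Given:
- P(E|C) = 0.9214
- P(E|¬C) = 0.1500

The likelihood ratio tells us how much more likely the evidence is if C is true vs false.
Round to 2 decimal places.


Likelihood Ratio (LR) = P(E|C) / P(E|¬C)

LR = 0.9214 / 0.1500
   = 6.14

The evidence is 6.14 times more likely if C is true than if C is false.
Since LR > 1, the evidence supports C over ¬C.


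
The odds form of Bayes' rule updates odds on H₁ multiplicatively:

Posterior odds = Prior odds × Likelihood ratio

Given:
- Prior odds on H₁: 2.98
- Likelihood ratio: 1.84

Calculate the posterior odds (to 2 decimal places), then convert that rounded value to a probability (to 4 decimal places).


Step 1: Calculate posterior odds
Posterior odds = Prior odds × LR
               = 2.98 × 1.84
               = 5.48

Step 2: Convert to probability
P(H₁|E) = Posterior odds / (1 + Posterior odds)
       = 5.48 / (1 + 5.48)
       = 5.48 / 6.48
       = 0.8457

The evidence increased P(H₁) from 0.7487 to 0.8457.
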